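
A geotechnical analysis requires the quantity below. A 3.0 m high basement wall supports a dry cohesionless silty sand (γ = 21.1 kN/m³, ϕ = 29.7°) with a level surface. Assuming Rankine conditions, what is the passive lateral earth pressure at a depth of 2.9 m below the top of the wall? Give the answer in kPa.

K_p = (1 + sin φ)/(1 − sin φ) = 2.964.
σ_h = K_p γ z = 2.964 × 21.1 × 2.9 = 181.4 kPa.

181 kPa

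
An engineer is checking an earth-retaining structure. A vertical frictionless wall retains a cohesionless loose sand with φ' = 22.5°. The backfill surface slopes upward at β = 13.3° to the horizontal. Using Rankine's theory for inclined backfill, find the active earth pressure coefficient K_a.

0.508

K_a = cos β · (cos β − √(cos²β − cos²φ)) / (cos β + √(cos²β − cos²φ)).
cos β = 0.9732, cos φ = 0.9239, √(cos²β − cos²φ) = 0.3058.
K_a = 0.9732 × (0.9732 − 0.3058)/(0.9732 + 0.3058) = 0.5078.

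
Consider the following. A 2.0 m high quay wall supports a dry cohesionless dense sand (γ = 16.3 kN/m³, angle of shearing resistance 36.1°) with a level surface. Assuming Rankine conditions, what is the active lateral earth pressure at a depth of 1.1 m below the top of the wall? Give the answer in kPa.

4.63 kPa

K_a = (1 − sin φ)/(1 + sin φ) = 0.2585.
σ_h = K_a γ z = 0.2585 × 16.3 × 1.1 = 4.635 kPa.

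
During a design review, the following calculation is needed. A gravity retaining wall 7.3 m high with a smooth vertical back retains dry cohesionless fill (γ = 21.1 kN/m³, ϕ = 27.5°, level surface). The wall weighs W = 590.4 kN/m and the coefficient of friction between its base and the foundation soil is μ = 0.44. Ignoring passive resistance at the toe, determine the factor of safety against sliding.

1.25

K_a = tan²(45° − 27.5°/2) = 0.3682.
P_a = ½K_aγH² = 0.5×0.3682×21.1×7.3² = 207.0 kN/m, acting at H/3 = 2.433 m above the base.
FS_sliding = μW / P_a = 0.44×590.4 / 207.0 = 1.255.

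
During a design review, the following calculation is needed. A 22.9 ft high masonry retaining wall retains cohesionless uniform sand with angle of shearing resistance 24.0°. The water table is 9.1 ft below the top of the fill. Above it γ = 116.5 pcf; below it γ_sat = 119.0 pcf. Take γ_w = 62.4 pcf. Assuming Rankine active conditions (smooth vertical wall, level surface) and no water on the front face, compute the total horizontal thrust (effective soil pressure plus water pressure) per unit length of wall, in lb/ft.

K_a = tan²(45° − φ/2) = 0.4217.
γ' = 119.0 − 62.4 = 56.60 pcf. Depth below WT = 13.8 ft.
σ'_h at WT = K_a γ d_w = 447.1 psf; at base = 447.1 + K_a γ' × 13.8 = 776.5 psf.
P₁ (0–9.1 ft) = ½×447.1×9.1 = 2034. P₂ (9.1–22.9 ft) = ½(447.1+776.5)×13.8 = 8443.
P_w = ½ γ_w h₂² = 0.5×62.4×13.8² = 5942. Total = 2034+8443+5942 = 16420 lb/ft.

16400 lb/ft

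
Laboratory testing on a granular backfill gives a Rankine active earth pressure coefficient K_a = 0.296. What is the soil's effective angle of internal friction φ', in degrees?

K_a = tan²(45° − φ/2) ⇒ 45° − φ/2 = arctan(√0.296) = 28.55°.
φ = 2(45° − 28.55°) = 32.90°.

32.9°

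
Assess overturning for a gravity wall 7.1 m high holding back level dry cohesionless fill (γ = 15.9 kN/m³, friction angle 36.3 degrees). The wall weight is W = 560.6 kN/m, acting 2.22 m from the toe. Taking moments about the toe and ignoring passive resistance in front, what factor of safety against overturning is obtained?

K_a = tan²(45° − 36.3°/2) = 0.2563.
P_a = ½K_aγH² = 0.5×0.2563×15.9×7.1² = 102.7 kN/m, acting at H/3 = 2.367 m above the base.
Overturning moment M_o = P_a × H/3 = 102.7 × 2.367 = 243.1.
Resisting moment M_r = W × 2.22 = 560.6 × 2.22 = 1245.
FS_overturning = M_r/M_o = 1245/243.1 = 5.120.

5.12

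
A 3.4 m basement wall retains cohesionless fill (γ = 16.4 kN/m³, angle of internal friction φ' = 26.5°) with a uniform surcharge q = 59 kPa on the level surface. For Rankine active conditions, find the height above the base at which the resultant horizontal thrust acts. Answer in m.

1.52 m

K_a = 0.3829.
Triangular part P₁ = ½K_aγH² = 36.30 at H/3 = 1.133 m; rectangular part P₂ = K_a q H = 76.82 at H/2 = 1.700 m.
ȳ = (P₁·1.133 + P₂·1.700)/(P₁+P₂) = 1.518 m.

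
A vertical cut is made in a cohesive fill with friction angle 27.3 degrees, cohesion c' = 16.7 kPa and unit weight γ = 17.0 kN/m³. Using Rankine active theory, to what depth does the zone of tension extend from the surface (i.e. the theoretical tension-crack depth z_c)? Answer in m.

K_a = tan²(45° − 27.3°/2) = 0.3711; √K_a = 0.6092.
The active pressure is zero where K_a γ z = 2c√K_a, so z_c = 2c/(γ√K_a) = 2×16.7/(17.0×0.6092) = 3.225 m.

3.23 m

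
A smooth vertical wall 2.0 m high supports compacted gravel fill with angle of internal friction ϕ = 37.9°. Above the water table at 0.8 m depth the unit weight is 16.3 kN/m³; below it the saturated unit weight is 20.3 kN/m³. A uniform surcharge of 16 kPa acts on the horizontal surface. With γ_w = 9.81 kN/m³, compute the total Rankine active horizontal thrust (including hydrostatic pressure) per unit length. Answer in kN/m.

21.5 kN/m

K_a = tan²(45° − φ/2) = 0.2389.
γ' = 20.3 − 9.81 = 10.49 kN/m³. h₂ = H − d_w = 1.2 m.
σ'_h: at surface K_a·q = 3.823; at WT K_a(q+γd_w) = 6.939; at base K_a(q+γd_w+γ'h₂) = 9.947 kPa.
P₁ = ½(3.823+6.939)×0.8 = 4.305; P₂ = ½(6.939+9.947)×1.2 = 10.13; P_w = ½γ_w h₂² = 7.063.
Total = 4.305+10.13+7.063 = 21.50 kN/m.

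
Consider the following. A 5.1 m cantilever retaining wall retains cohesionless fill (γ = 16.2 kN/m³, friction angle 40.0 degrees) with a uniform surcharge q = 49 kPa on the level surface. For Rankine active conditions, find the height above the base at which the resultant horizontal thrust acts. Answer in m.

K_a = 0.2174.
Triangular part P₁ = ½K_aγH² = 45.81 at H/3 = 1.700 m; rectangular part P₂ = K_a q H = 54.34 at H/2 = 2.550 m.
ȳ = (P₁·1.700 + P₂·2.550)/(P₁+P₂) = 2.161 m.

2.16 m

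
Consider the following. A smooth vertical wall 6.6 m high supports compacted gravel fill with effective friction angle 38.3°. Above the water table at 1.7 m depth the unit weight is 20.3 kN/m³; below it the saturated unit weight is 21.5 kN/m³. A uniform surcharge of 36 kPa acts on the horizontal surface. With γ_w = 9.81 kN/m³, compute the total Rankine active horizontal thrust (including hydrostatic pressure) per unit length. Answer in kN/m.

253 kN/m

K_a = tan²(45° − φ/2) = 0.2347.
γ' = 21.5 − 9.81 = 11.69 kN/m³. h₂ = H − d_w = 4.9 m.
σ'_h: at surface K_a·q = 8.451; at WT K_a(q+γd_w) = 16.55; at base K_a(q+γd_w+γ'h₂) = 30.00 kPa.
P₁ = ½(8.451+16.55)×1.7 = 21.25; P₂ = ½(16.55+30.00)×4.9 = 114.0; P_w = ½γ_w h₂² = 117.8.
Total = 21.25+114.0+117.8 = 253.1 kN/m.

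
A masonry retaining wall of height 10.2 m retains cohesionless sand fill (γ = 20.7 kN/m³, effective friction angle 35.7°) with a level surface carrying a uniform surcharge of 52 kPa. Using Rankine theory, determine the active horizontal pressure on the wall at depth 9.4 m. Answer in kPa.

K_a = (1 − sin φ)/(1 + sin φ) = 0.2630.
σ_v = γz + q = 20.7 × 9.4 + 52 = 246.6 kPa.
σ_h = K_a σ_v = 0.2630 × 246.6 = 64.85 kPa.

64.8 kPa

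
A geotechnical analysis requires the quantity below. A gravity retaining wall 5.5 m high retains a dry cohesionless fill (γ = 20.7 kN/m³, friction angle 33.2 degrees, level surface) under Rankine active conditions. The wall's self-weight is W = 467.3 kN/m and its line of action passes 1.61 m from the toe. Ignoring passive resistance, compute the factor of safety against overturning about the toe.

K_a = tan²(45° − 33.2°/2) = 0.2924.
P_a = ½K_aγH² = 0.5×0.2924×20.7×5.5² = 91.53 kN/m, acting at H/3 = 1.833 m above the base.
Overturning moment M_o = P_a × H/3 = 91.53 × 1.833 = 167.8.
Resisting moment M_r = W × 1.61 = 467.3 × 1.61 = 752.4.
FS_overturning = M_r/M_o = 752.4/167.8 = 4.483.

4.48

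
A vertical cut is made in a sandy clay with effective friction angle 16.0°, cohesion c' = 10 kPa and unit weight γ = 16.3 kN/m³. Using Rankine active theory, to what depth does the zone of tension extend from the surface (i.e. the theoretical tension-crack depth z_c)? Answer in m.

K_a = tan²(45° − 16.0°/2) = 0.5678; √K_a = 0.7536.
The active pressure is zero where K_a γ z = 2c√K_a, so z_c = 2c/(γ√K_a) = 2×10/(16.3×0.7536) = 1.628 m.

1.63 m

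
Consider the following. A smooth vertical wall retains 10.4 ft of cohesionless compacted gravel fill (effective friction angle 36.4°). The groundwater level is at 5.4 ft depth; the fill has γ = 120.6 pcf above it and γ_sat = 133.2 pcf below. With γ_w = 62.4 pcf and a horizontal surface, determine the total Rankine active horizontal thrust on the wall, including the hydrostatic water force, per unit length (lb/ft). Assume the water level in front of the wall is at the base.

2290 lb/ft

K_a = tan²(45° − φ/2) = 0.2552.
γ' = 133.2 − 62.4 = 70.80 pcf. Depth below WT = 5.0 ft.
σ'_h at WT = K_a γ d_w = 166.2 psf; at base = 166.2 + K_a γ' × 5.0 = 256.5 psf.
P₁ (0–5.4 ft) = ½×166.2×5.4 = 448.7. P₂ (5.4–10.4 ft) = ½(166.2+256.5)×5.0 = 1057.
P_w = ½ γ_w h₂² = 0.5×62.4×5.0² = 780.0. Total = 448.7+1057+780.0 = 2285 lb/ft.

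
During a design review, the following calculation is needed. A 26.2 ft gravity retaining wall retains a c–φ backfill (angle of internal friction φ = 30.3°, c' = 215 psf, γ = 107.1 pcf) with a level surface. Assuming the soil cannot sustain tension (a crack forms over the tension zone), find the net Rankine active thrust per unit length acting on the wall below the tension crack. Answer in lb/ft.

6500 lb/ft

K_a = 0.3293; √K_a = 0.5739.
Tension-crack depth z_c = 2c/(γ√K_a) = 2×215/(107.1×0.5739) = 6.996 ft.
σ_a at base = K_a γ H − 2c√K_a = 0.3293×107.1×26.2 − 2×215×0.5739 = 677.3 psf.
P_a = ½ × 677.3 × (H − z_c) = 0.5×677.3×19.20 = 6504 lb/ft.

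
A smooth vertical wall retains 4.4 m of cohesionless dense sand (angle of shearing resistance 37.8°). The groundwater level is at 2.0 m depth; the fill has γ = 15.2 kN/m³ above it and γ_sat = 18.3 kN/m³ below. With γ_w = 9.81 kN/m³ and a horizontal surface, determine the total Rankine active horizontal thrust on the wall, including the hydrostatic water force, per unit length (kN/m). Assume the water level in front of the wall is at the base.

58.9 kN/m

K_a = tan²(45° − φ/2) = 0.2400.
γ' = 18.3 − 9.81 = 8.490 kN/m³. Depth below WT = 2.4 m.
σ'_h at WT = K_a γ d_w = 7.296 kPa; at base = 7.296 + K_a γ' × 2.4 = 12.19 kPa.
P₁ (0–2.0 m) = ½×7.296×2.0 = 7.296. P₂ (2.0–4.4 m) = ½(7.296+12.19)×2.4 = 23.38.
P_w = ½ γ_w h₂² = 0.5×9.81×2.4² = 28.25. Total = 7.296+23.38+28.25 = 58.93 kN/m.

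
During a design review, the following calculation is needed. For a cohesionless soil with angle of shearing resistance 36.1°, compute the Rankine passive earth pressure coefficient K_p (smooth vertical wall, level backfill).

3.87

K_p = (1 + sin φ)/(1 − sin φ) = tan²(45° + 36.1°/2) = 3.869.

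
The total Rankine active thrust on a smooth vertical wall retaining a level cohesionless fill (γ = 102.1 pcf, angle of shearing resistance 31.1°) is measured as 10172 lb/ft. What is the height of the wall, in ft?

25.0 ft

K_a = 0.3188. P_a = ½ K_a γ H² ⇒ H = √(2P_a/(K_a γ)).
H = √(2×10172/(0.3188×102.1)) = 25.00 ft.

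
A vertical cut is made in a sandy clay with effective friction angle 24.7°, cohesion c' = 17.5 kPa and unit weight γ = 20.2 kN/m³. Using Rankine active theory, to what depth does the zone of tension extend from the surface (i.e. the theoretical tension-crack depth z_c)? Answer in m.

2.70 m

K_a = tan²(45° − 24.7°/2) = 0.4106; √K_a = 0.6408.
The active pressure is zero where K_a γ z = 2c√K_a, so z_c = 2c/(γ√K_a) = 2×17.5/(20.2×0.6408) = 2.704 m.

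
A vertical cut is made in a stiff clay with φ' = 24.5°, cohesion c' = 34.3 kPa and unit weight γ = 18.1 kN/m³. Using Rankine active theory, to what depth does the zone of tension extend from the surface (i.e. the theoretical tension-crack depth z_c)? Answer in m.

5.89 m

K_a = tan²(45° − 24.5°/2) = 0.4137; √K_a = 0.6432.
The active pressure is zero where K_a γ z = 2c√K_a, so z_c = 2c/(γ√K_a) = 2×34.3/(18.1×0.6432) = 5.892 m.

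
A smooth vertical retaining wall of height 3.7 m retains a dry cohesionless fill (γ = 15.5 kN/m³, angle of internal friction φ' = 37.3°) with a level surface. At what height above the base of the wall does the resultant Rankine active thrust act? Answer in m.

K_a = 0.2453.
The pressure distribution is triangular, so the resultant acts at H/3 above the base = 3.7/3 = 1.233 m.

1.23 m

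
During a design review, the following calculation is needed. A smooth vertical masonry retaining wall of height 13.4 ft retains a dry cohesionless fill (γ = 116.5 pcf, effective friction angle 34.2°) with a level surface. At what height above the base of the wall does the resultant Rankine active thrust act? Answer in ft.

4.47 ft

K_a = 0.2803.
The pressure distribution is triangular, so the resultant acts at H/3 above the base = 13.4/3 = 4.467 ft.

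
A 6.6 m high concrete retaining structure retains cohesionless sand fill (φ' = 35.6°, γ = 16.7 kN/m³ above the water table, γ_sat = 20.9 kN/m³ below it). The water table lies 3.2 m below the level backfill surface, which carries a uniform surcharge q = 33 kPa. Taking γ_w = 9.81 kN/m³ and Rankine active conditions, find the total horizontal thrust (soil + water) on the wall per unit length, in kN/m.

K_a = tan²(45° − φ/2) = 0.2641.
γ' = 20.9 − 9.81 = 11.09 kN/m³. h₂ = H − d_w = 3.4 m.
σ'_h: at surface K_a·q = 8.716; at WT K_a(q+γd_w) = 22.83; at base K_a(q+γd_w+γ'h₂) = 32.79 kPa.
P₁ = ½(8.716+22.83)×3.2 = 50.48; P₂ = ½(22.83+32.79)×3.4 = 94.56; P_w = ½γ_w h₂² = 56.70.
Total = 50.48+94.56+56.70 = 201.7 kN/m.

202 kN/m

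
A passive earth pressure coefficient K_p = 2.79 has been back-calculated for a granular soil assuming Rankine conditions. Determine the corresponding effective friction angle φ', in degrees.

28.2°

K_p = (1+sin φ)/(1−sin φ) ⇒ sin φ = (K_p − 1)/(K_p + 1) = 0.4723.
φ = arcsin(0.4723) = 28.18°.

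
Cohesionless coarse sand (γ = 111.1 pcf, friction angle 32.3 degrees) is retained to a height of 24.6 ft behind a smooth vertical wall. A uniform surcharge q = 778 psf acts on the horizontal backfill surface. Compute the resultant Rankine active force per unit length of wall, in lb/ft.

16000 lb/ft

K_a = tan²(45° − φ/2) = 0.3035.
Soil triangle: ½ K_a γ H² = 0.5×0.3035×111.1×24.6² = 10200 lb/ft.
Surcharge rectangle: K_a q H = 0.3035×778×24.6 = 5808 lb/ft.
Total = 10200 + 5808 = 16010 lb/ft.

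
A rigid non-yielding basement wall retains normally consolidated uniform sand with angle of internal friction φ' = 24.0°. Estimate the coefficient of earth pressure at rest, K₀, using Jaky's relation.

0.593

K₀ = 1 − sin φ' = 1 − sin 24.0° = 0.5933.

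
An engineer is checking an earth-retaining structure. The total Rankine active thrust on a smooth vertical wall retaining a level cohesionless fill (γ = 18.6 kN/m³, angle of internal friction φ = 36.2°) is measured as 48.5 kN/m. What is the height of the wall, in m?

K_a = 0.2574. P_a = ½ K_a γ H² ⇒ H = √(2P_a/(K_a γ)).
H = √(2×48.5/(0.2574×18.6)) = 4.501 m.

4.50 m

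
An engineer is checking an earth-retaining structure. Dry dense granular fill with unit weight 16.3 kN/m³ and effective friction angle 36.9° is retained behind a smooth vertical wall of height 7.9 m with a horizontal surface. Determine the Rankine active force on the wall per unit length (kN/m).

K_a = tan²(45° − φ/2) = 0.2497.
P_a = ½ K_a γ H² = 0.5 × 0.2497 × 16.3 × 7.9² = 127.0 kN/m.

127 kN/m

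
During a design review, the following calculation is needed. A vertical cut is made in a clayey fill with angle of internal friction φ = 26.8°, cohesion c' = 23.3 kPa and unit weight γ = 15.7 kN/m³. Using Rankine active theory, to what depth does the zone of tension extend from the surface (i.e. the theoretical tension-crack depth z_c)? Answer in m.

K_a = tan²(45° − 26.8°/2) = 0.3785; √K_a = 0.6152.
The active pressure is zero where K_a γ z = 2c√K_a, so z_c = 2c/(γ√K_a) = 2×23.3/(15.7×0.6152) = 4.825 m.

4.82 m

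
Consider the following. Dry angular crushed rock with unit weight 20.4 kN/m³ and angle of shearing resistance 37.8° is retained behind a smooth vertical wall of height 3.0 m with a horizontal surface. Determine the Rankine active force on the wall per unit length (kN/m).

K_a = tan²(45° − φ/2) = 0.2400.
P_a = ½ K_a γ H² = 0.5 × 0.2400 × 20.4 × 3.0² = 22.03 kN/m.

22.0 kN/m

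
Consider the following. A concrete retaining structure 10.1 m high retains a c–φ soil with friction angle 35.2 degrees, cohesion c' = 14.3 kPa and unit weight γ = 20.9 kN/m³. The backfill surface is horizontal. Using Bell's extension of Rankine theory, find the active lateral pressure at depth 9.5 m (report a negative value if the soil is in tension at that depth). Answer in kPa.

38.5 kPa

K_a = (1 − sin φ)/(1 + sin φ) = 0.2687.
σ_a = K_a γ z − 2c√K_a = 0.2687×20.9×9.5 − 2×14.3×0.5184 = 38.52 kPa.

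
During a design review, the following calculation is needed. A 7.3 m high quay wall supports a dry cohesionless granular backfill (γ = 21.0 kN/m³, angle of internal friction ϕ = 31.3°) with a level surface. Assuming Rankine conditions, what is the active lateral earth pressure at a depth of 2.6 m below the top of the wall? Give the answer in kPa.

17.3 kPa

K_a = (1 − sin φ)/(1 + sin φ) = 0.3162.
σ_h = K_a γ z = 0.3162 × 21.0 × 2.6 = 17.26 kPa.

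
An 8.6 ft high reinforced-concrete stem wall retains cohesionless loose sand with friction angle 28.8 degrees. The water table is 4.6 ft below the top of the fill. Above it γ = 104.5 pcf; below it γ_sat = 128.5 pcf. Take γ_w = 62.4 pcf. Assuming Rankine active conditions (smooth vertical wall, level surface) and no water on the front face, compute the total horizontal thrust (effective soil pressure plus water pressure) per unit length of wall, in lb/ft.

K_a = tan²(45° − φ/2) = 0.3498.
γ' = 128.5 − 62.4 = 66.10 pcf. Depth below WT = 4.0 ft.
σ'_h at WT = K_a γ d_w = 168.1 psf; at base = 168.1 + K_a γ' × 4.0 = 260.6 psf.
P₁ (0–4.6 ft) = ½×168.1×4.6 = 386.7. P₂ (4.6–8.6 ft) = ½(168.1+260.6)×4.0 = 857.5.
P_w = ½ γ_w h₂² = 0.5×62.4×4.0² = 499.2. Total = 386.7+857.5+499.2 = 1743 lb/ft.

1740 lb/ft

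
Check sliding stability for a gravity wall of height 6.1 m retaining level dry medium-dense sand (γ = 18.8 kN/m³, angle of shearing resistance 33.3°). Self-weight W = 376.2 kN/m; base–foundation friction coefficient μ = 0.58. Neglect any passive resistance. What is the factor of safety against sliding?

2.14

K_a = tan²(45° − 33.3°/2) = 0.2911.
P_a = ½K_aγH² = 0.5×0.2911×18.8×6.1² = 101.8 kN/m, acting at H/3 = 2.033 m above the base.
FS_sliding = μW / P_a = 0.58×376.2 / 101.8 = 2.143.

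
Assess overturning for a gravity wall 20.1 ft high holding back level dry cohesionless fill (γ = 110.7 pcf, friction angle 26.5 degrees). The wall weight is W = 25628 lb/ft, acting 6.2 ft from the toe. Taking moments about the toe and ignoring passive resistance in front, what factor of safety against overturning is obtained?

2.77

K_a = tan²(45° − 26.5°/2) = 0.3829.
P_a = ½K_aγH² = 0.5×0.3829×110.7×20.1² = 8563 lb/ft, acting at H/3 = 6.700 ft above the base.
Overturning moment M_o = P_a × H/3 = 8563 × 6.700 = 57370.
Resisting moment M_r = W × 6.2 = 25628 × 6.2 = 158900.
FS_overturning = M_r/M_o = 158900/57370 = 2.769.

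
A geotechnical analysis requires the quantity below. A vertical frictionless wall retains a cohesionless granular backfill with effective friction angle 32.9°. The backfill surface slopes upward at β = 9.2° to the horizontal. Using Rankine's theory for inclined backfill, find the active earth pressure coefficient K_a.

K_a = cos β · (cos β − √(cos²β − cos²φ)) / (cos β + √(cos²β − cos²φ)).
cos β = 0.9871, cos φ = 0.8396, √(cos²β − cos²φ) = 0.5191.
K_a = 0.9871 × (0.9871 − 0.5191)/(0.9871 + 0.5191) = 0.3067.

0.307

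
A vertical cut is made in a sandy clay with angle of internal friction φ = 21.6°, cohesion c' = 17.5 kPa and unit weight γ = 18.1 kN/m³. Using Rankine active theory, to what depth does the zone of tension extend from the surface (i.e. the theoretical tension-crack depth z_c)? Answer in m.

2.85 m

K_a = tan²(45° − 21.6°/2) = 0.4619; √K_a = 0.6796.
The active pressure is zero where K_a γ z = 2c√K_a, so z_c = 2c/(γ√K_a) = 2×17.5/(18.1×0.6796) = 2.845 m.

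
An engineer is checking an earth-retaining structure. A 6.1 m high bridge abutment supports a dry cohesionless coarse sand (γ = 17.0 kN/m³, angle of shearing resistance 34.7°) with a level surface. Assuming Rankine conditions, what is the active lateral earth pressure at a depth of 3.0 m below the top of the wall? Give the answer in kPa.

14.0 kPa

K_a = (1 − sin φ)/(1 + sin φ) = 0.2745.
σ_h = K_a γ z = 0.2745 × 17.0 × 3.0 = 14.00 kPa.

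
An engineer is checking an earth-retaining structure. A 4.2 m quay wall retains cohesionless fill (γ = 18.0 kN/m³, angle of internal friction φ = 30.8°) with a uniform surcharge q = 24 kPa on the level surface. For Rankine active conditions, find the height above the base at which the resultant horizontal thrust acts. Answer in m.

1.67 m

K_a = 0.3227.
Triangular part P₁ = ½K_aγH² = 51.23 at H/3 = 1.400 m; rectangular part P₂ = K_a q H = 32.53 at H/2 = 2.100 m.
ȳ = (P₁·1.400 + P₂·2.100)/(P₁+P₂) = 1.672 m.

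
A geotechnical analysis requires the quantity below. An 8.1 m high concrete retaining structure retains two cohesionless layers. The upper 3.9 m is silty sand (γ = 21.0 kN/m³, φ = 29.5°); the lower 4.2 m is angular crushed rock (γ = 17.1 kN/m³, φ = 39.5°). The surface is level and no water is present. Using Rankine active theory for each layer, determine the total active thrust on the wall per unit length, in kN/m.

K_a1 = tan²(45°−29.5°/2) = 0.3401; K_a2 = tan²(45°−39.5°/2) = 0.2224.
Layer 1: σ at base = K_a1 γ₁ h₁ = 27.85 kPa; P₁ = ½×27.85×3.9 = 54.32.
Layer 2: σ_v at top = γ₁h₁ = 81.90; σ_h top = K_a2×81.90 = 18.22; σ_h base = K_a2×(81.90+17.1×4.2) = 34.19.
P₂ = ½(18.22+34.19)×4.2 = 110.1. Total P_a = 54.32+110.1 = 164.4 kN/m.

164 kN/m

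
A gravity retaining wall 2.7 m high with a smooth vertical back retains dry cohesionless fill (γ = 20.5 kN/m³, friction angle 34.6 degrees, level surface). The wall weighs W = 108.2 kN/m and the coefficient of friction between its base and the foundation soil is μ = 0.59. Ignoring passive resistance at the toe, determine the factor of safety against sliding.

K_a = tan²(45° − 34.6°/2) = 0.2756.
P_a = ½K_aγH² = 0.5×0.2756×20.5×2.7² = 20.60 kN/m, acting at H/3 = 0.9000 m above the base.
FS_sliding = μW / P_a = 0.59×108.2 / 20.60 = 3.099.

3.10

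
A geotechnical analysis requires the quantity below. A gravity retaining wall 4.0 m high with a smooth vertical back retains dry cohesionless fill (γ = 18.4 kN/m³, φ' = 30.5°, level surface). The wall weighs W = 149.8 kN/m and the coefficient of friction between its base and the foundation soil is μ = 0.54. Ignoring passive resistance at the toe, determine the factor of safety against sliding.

1.68

K_a = tan²(45° − 30.5°/2) = 0.3267.
P_a = ½K_aγH² = 0.5×0.3267×18.4×4.0² = 48.09 kN/m, acting at H/3 = 1.333 m above the base.
FS_sliding = μW / P_a = 0.54×149.8 / 48.09 = 1.682.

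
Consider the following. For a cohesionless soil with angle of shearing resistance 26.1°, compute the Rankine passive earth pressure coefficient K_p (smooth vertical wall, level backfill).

K_p = (1 + sin φ)/(1 − sin φ) = tan²(45° + 26.1°/2) = 2.571.

2.57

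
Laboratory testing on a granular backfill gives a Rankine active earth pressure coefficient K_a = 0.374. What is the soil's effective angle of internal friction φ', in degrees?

27.1°

K_a = tan²(45° − φ/2) ⇒ 45° − φ/2 = arctan(√0.374) = 31.45°.
φ = 2(45° − 31.45°) = 27.10°.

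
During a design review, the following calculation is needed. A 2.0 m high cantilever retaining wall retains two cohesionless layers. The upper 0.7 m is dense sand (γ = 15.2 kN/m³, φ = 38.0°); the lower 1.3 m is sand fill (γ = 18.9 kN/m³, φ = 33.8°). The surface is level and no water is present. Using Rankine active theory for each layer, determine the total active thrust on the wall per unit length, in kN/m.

K_a1 = tan²(45°−38.0°/2) = 0.2379; K_a2 = tan²(45°−33.8°/2) = 0.2851.
Layer 1: σ at base = K_a1 γ₁ h₁ = 2.531 kPa; P₁ = ½×2.531×0.7 = 0.8859.
Layer 2: σ_v at top = γ₁h₁ = 10.64; σ_h top = K_a2×10.64 = 3.033; σ_h base = K_a2×(10.64+18.9×1.3) = 10.04.
P₂ = ½(3.033+10.04)×1.3 = 8.497. Total P_a = 0.8859+8.497 = 9.383 kN/m.

9.38 kN/m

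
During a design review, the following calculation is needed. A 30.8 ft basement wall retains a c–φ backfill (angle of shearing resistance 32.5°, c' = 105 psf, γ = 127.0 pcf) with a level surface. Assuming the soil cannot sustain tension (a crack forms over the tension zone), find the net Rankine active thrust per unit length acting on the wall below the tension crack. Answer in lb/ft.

K_a = 0.3010; √K_a = 0.5486.
Tension-crack depth z_c = 2c/(γ√K_a) = 2×105/(127.0×0.5486) = 3.014 ft.
σ_a at base = K_a γ H − 2c√K_a = 0.3010×127.0×30.8 − 2×105×0.5486 = 1062 psf.
P_a = ½ × 1062 × (H − z_c) = 0.5×1062×27.79 = 14760 lb/ft.

14800 lb/ft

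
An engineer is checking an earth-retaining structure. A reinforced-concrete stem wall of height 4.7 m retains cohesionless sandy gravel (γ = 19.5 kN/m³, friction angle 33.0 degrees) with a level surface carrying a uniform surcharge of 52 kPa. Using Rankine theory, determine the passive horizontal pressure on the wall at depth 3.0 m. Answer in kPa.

K_p = (1 + sin φ)/(1 − sin φ) = 3.392.
σ_v = γz + q = 19.5 × 3.0 + 52 = 110.5 kPa.
σ_h = K_p σ_v = 3.392 × 110.5 = 374.8 kPa.

375 kPa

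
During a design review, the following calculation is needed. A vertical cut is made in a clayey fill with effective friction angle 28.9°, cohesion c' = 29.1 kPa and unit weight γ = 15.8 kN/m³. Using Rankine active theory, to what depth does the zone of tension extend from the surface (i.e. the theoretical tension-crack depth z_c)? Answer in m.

6.24 m

K_a = tan²(45° − 28.9°/2) = 0.3484; √K_a = 0.5902.
The active pressure is zero where K_a γ z = 2c√K_a, so z_c = 2c/(γ√K_a) = 2×29.1/(15.8×0.5902) = 6.241 m.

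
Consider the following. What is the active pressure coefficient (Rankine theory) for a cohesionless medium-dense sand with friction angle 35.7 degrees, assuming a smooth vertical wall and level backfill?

K_a = tan²(45° − φ/2) = tan²(27.15°) = 0.2630.

0.263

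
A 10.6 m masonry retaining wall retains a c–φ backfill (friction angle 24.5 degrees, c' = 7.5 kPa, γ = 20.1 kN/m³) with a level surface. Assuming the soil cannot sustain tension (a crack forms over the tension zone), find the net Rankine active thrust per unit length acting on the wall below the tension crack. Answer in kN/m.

K_a = 0.4137; √K_a = 0.6432.
Tension-crack depth z_c = 2c/(γ√K_a) = 2×7.5/(20.1×0.6432) = 1.160 m.
σ_a at base = K_a γ H − 2c√K_a = 0.4137×20.1×10.6 − 2×7.5×0.6432 = 78.50 kPa.
P_a = ½ × 78.50 × (H − z_c) = 0.5×78.50×9.440 = 370.5 kN/m.

371 kN/m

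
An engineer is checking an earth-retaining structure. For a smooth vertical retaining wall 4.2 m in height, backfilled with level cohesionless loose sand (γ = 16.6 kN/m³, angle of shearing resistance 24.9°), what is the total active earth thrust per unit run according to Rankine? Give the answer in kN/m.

59.7 kN/m

K_a = tan²(45° − φ/2) = 0.4074.
P_a = ½ K_a γ H² = 0.5 × 0.4074 × 16.6 × 4.2² = 59.65 kN/m.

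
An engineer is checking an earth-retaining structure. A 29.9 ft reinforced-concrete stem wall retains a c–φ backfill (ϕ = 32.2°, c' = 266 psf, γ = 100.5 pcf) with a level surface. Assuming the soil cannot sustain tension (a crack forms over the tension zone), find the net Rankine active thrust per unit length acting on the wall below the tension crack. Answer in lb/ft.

6320 lb/ft

K_a = 0.3047; √K_a = 0.5520.
Tension-crack depth z_c = 2c/(γ√K_a) = 2×266/(100.5×0.5520) = 9.589 ft.
σ_a at base = K_a γ H − 2c√K_a = 0.3047×100.5×29.9 − 2×266×0.5520 = 622.0 psf.
P_a = ½ × 622.0 × (H − z_c) = 0.5×622.0×20.31 = 6317 lb/ft.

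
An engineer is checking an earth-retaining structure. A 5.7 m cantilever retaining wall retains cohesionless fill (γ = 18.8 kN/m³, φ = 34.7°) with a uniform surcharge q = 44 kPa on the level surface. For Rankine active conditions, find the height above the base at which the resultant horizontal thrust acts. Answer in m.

K_a = 0.2745.
Triangular part P₁ = ½K_aγH² = 83.82 at H/3 = 1.900 m; rectangular part P₂ = K_a q H = 68.84 at H/2 = 2.850 m.
ȳ = (P₁·1.900 + P₂·2.850)/(P₁+P₂) = 2.328 m.

2.33 m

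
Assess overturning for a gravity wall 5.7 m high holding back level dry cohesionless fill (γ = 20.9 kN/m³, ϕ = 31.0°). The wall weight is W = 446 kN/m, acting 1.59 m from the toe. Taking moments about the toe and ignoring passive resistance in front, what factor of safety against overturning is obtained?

K_a = tan²(45° − 31.0°/2) = 0.3201.
P_a = ½K_aγH² = 0.5×0.3201×20.9×5.7² = 108.7 kN/m, acting at H/3 = 1.900 m above the base.
Overturning moment M_o = P_a × H/3 = 108.7 × 1.900 = 206.5.
Resisting moment M_r = W × 1.59 = 446 × 1.59 = 709.1.
FS_overturning = M_r/M_o = 709.1/206.5 = 3.434.

3.43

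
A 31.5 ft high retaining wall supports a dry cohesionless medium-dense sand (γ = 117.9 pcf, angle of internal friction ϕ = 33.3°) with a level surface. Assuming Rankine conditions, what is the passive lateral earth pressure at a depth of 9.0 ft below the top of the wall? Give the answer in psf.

K_p = (1 + sin φ)/(1 − sin φ) = 3.435.
σ_h = K_p γ z = 3.435 × 117.9 × 9.0 = 3645 psf.

3640 psf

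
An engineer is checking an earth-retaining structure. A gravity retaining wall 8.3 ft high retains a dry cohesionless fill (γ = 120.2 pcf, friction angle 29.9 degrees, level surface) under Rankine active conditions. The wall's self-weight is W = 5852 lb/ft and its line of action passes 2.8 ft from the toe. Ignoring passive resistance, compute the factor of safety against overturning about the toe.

4.27

K_a = tan²(45° − 29.9°/2) = 0.3347.
P_a = ½K_aγH² = 0.5×0.3347×120.2×8.3² = 1386 lb/ft, acting at H/3 = 2.767 ft above the base.
Overturning moment M_o = P_a × H/3 = 1386 × 2.767 = 3834.
Resisting moment M_r = W × 2.8 = 5852 × 2.8 = 16390.
FS_overturning = M_r/M_o = 16390/3834 = 4.274.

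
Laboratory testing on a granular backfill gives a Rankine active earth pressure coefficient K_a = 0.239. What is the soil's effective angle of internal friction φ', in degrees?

K_a = tan²(45° − φ/2) ⇒ 45° − φ/2 = arctan(√0.239) = 26.05°.
φ = 2(45° − 26.05°) = 37.89°.

37.9°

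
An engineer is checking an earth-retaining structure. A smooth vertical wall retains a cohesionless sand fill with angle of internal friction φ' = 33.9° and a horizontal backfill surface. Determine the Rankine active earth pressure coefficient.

0.284

K_a = (1 − sin φ)/(1 + sin φ) = (1 − sin 33.9°)/(1 + sin 33.9°) = 0.2839.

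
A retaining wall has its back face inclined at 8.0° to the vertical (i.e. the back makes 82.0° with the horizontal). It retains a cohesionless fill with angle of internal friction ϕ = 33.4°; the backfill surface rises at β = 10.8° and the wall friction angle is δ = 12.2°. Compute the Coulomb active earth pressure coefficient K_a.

0.373

K_a = sin²(α+φ) / [sin²α · sin(α−δ) · (1 + √{sin(φ+δ)sin(φ−β) / (sin(α−δ)sin(α+β))})²].
With α = 82.0°, φ = 33.4°, δ = 12.2°, β = 10.8°: K_a = 0.3733.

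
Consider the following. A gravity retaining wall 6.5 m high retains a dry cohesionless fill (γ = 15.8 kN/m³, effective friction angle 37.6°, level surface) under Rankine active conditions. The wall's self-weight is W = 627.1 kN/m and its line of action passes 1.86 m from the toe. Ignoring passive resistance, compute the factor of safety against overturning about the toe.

K_a = tan²(45° − 37.6°/2) = 0.2421.
P_a = ½K_aγH² = 0.5×0.2421×15.8×6.5² = 80.81 kN/m, acting at H/3 = 2.167 m above the base.
Overturning moment M_o = P_a × H/3 = 80.81 × 2.167 = 175.1.
Resisting moment M_r = W × 1.86 = 627.1 × 1.86 = 1166.
FS_overturning = M_r/M_o = 1166/175.1 = 6.661.

6.66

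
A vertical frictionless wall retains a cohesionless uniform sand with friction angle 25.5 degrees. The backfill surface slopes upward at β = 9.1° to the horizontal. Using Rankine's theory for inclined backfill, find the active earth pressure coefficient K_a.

K_a = cos β · (cos β − √(cos²β − cos²φ)) / (cos β + √(cos²β − cos²φ)).
cos β = 0.9874, cos φ = 0.9026, √(cos²β − cos²φ) = 0.4004.
K_a = 0.9874 × (0.9874 − 0.4004)/(0.9874 + 0.4004) = 0.4176.

0.418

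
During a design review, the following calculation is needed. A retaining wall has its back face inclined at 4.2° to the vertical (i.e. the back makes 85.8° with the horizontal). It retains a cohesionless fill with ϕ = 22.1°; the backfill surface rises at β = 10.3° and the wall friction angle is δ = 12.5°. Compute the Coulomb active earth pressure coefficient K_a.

K_a = sin²(α+φ) / [sin²α · sin(α−δ) · (1 + √{sin(φ+δ)sin(φ−β) / (sin(α−δ)sin(α+β))})²].
With α = 85.8°, φ = 22.1°, δ = 12.5°, β = 10.3°: K_a = 0.5222.

0.522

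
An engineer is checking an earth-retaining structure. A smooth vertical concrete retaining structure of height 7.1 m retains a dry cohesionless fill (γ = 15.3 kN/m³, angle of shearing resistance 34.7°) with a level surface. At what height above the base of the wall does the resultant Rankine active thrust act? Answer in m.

K_a = 0.2745.
The pressure distribution is triangular, so the resultant acts at H/3 above the base = 7.1/3 = 2.367 m.

2.37 m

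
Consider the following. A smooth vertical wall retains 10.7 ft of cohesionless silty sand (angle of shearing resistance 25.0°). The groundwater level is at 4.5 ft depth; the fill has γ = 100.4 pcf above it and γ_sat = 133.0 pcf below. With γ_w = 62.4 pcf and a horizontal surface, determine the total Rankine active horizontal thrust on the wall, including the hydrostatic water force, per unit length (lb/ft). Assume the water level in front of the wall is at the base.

K_a = tan²(45° − φ/2) = 0.4059.
γ' = 133.0 − 62.4 = 70.60 pcf. Depth below WT = 6.2 ft.
σ'_h at WT = K_a γ d_w = 183.4 psf; at base = 183.4 + K_a γ' × 6.2 = 361.0 psf.
P₁ (0–4.5 ft) = ½×183.4×4.5 = 412.6. P₂ (4.5–10.7 ft) = ½(183.4+361.0)×6.2 = 1688.
P_w = ½ γ_w h₂² = 0.5×62.4×6.2² = 1199. Total = 412.6+1688+1199 = 3300 lb/ft.

3300 lb/ft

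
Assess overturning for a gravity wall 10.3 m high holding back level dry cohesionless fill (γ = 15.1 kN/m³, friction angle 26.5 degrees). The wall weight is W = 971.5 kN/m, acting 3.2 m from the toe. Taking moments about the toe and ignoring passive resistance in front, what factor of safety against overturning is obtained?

2.95

K_a = tan²(45° − 26.5°/2) = 0.3829.
P_a = ½K_aγH² = 0.5×0.3829×15.1×10.3² = 306.7 kN/m, acting at H/3 = 3.433 m above the base.
Overturning moment M_o = P_a × H/3 = 306.7 × 3.433 = 1053.
Resisting moment M_r = W × 3.2 = 971.5 × 3.2 = 3109.
FS_overturning = M_r/M_o = 3109/1053 = 2.952.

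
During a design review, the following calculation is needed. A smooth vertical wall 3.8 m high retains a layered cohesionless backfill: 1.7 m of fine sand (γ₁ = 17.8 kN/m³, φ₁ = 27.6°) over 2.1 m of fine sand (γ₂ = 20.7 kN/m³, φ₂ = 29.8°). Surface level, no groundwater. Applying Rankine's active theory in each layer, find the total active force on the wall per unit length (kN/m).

46.1 kN/m

K_a1 = tan²(45°−27.6°/2) = 0.3668; K_a2 = tan²(45°−29.8°/2) = 0.3360.
Layer 1: σ at base = K_a1 γ₁ h₁ = 11.10 kPa; P₁ = ½×11.10×1.7 = 9.434.
Layer 2: σ_v at top = γ₁h₁ = 30.26; σ_h top = K_a2×30.26 = 10.17; σ_h base = K_a2×(30.26+20.7×2.1) = 24.78.
P₂ = ½(10.17+24.78)×2.1 = 36.69. Total P_a = 9.434+36.69 = 46.12 kN/m.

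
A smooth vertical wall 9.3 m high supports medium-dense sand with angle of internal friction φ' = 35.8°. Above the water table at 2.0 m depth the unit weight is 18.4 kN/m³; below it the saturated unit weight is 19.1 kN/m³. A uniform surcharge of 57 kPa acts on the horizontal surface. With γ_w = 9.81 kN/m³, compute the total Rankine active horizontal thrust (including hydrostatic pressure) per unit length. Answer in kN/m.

K_a = tan²(45° − φ/2) = 0.2619.
γ' = 19.1 − 9.81 = 9.290 kN/m³. h₂ = H − d_w = 7.3 m.
σ'_h: at surface K_a·q = 14.93; at WT K_a(q+γd_w) = 24.56; at base K_a(q+γd_w+γ'h₂) = 42.32 kPa.
P₁ = ½(14.93+24.56)×2.0 = 39.49; P₂ = ½(24.56+42.32)×7.3 = 244.1; P_w = ½γ_w h₂² = 261.4.
Total = 39.49+244.1+261.4 = 545.0 kN/m.

545 kN/m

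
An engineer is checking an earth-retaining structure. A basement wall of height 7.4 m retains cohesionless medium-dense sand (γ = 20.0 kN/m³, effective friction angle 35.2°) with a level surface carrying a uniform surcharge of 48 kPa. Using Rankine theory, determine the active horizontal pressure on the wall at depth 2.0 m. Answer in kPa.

K_a = (1 − sin φ)/(1 + sin φ) = 0.2687.
σ_v = γz + q = 20.0 × 2.0 + 48 = 88.00 kPa.
σ_h = K_a σ_v = 0.2687 × 88.00 = 23.64 kPa.

23.6 kPa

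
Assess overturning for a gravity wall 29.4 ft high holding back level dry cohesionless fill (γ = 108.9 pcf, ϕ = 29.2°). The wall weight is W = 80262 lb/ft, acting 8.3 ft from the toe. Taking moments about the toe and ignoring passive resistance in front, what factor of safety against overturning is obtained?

4.20

K_a = tan²(45° − 29.2°/2) = 0.3442.
P_a = ½K_aγH² = 0.5×0.3442×108.9×29.4² = 16200 lb/ft, acting at H/3 = 9.800 ft above the base.
Overturning moment M_o = P_a × H/3 = 16200 × 9.800 = 158800.
Resisting moment M_r = W × 8.3 = 80262 × 8.3 = 666200.
FS_overturning = M_r/M_o = 666200/158800 = 4.196.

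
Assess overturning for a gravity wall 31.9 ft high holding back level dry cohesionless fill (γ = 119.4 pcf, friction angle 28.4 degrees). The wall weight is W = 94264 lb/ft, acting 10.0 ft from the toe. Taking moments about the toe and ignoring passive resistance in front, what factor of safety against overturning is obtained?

K_a = tan²(45° − 28.4°/2) = 0.3554.
P_a = ½K_aγH² = 0.5×0.3554×119.4×31.9² = 21590 lb/ft, acting at H/3 = 10.63 ft above the base.
Overturning moment M_o = P_a × H/3 = 21590 × 10.63 = 229600.
Resisting moment M_r = W × 10.0 = 94264 × 10.0 = 942600.
FS_overturning = M_r/M_o = 942600/229600 = 4.106.

4.11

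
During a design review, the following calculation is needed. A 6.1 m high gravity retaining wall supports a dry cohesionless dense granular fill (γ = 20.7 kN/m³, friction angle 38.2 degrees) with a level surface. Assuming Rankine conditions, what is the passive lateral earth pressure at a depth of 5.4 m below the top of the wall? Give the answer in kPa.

474 kPa

K_p = (1 + sin φ)/(1 − sin φ) = 4.241.
σ_h = K_p γ z = 4.241 × 20.7 × 5.4 = 474.1 kPa.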